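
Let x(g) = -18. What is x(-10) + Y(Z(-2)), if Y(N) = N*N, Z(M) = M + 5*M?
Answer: 126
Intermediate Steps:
Z(M) = 6*M
Y(N) = N²
x(-10) + Y(Z(-2)) = -18 + (6*(-2))² = -18 + (-12)² = -18 + 144 = 126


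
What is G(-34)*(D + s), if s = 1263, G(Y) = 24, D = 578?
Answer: 44184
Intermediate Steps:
G(-34)*(D + s) = 24*(578 + 1263) = 24*1841 = 44184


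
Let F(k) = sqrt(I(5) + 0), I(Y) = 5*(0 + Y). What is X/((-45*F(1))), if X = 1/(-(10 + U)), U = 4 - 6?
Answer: 1/1800 ≈ 0.00055556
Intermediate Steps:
I(Y) = 5*Y
U = -2
F(k) = 5 (F(k) = sqrt(5*5 + 0) = sqrt(25 + 0) = sqrt(25) = 5)
X = -1/8 (X = 1/(-(10 - 2)) = 1/(-1*8) = 1/(-8) = -1/8 ≈ -0.12500)
X/((-45*F(1))) = -1/(8*((-45*5))) = -1/8/(-225) = -1/8*(-1/225) = 1/1800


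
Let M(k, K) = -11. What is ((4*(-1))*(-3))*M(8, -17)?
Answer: -132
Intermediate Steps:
((4*(-1))*(-3))*M(8, -17) = ((4*(-1))*(-3))*(-11) = -4*(-3)*(-11) = 12*(-11) = -132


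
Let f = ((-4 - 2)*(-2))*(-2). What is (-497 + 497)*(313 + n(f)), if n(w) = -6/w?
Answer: 0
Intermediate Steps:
f = -24 (f = -6*(-2)*(-2) = 12*(-2) = -24)
(-497 + 497)*(313 + n(f)) = (-497 + 497)*(313 - 6/(-24)) = 0*(313 - 6*(-1/24)) = 0*(313 + ¼) = 0*(1253/4) = 0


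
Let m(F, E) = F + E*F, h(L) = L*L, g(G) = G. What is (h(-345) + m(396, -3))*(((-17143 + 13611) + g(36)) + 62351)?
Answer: 6958603215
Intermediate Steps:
h(L) = L²
(h(-345) + m(396, -3))*(((-17143 + 13611) + g(36)) + 62351) = ((-345)² + 396*(1 - 3))*(((-17143 + 13611) + 36) + 62351) = (119025 + 396*(-2))*((-3532 + 36) + 62351) = (119025 - 792)*(-3496 + 62351) = 118233*58855 = 6958603215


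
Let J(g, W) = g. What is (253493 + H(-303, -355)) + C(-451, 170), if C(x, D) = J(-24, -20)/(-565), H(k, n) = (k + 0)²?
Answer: 195095654/565 ≈ 3.4530e+5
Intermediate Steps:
H(k, n) = k²
C(x, D) = 24/565 (C(x, D) = -24/(-565) = -24*(-1/565) = 24/565)
(253493 + H(-303, -355)) + C(-451, 170) = (253493 + (-303)²) + 24/565 = (253493 + 91809) + 24/565 = 345302 + 24/565 = 195095654/565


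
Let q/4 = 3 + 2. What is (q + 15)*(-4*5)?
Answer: -700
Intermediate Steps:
q = 20 (q = 4*(3 + 2) = 4*5 = 20)
(q + 15)*(-4*5) = (20 + 15)*(-4*5) = 35*(-20) = -700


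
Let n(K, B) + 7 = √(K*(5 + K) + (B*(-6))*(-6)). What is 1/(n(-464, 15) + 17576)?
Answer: 17569/308456245 - 18*√659/308456245 ≈ 5.5460e-5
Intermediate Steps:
n(K, B) = -7 + √(36*B + K*(5 + K)) (n(K, B) = -7 + √(K*(5 + K) + (B*(-6))*(-6)) = -7 + √(K*(5 + K) - 6*B*(-6)) = -7 + √(K*(5 + K) + 36*B) = -7 + √(36*B + K*(5 + K)))
1/(n(-464, 15) + 17576) = 1/((-7 + √((-464)² + 5*(-464) + 36*15)) + 17576) = 1/((-7 + √(215296 - 2320 + 540)) + 17576) = 1/((-7 + √213516) + 17576) = 1/((-7 + 18*√659) + 17576) = 1/(17569 + 18*√659)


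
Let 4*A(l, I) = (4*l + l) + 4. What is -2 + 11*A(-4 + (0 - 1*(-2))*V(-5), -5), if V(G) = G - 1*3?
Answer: -266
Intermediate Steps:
V(G) = -3 + G (V(G) = G - 3 = -3 + G)
A(l, I) = 1 + 5*l/4 (A(l, I) = ((4*l + l) + 4)/4 = (5*l + 4)/4 = (4 + 5*l)/4 = 1 + 5*l/4)
-2 + 11*A(-4 + (0 - 1*(-2))*V(-5), -5) = -2 + 11*(1 + 5*(-4 + (0 - 1*(-2))*(-3 - 5))/4) = -2 + 11*(1 + 5*(-4 + (0 + 2)*(-8))/4) = -2 + 11*(1 + 5*(-4 + 2*(-8))/4) = -2 + 11*(1 + 5*(-4 - 16)/4) = -2 + 11*(1 + (5/4)*(-20)) = -2 + 11*(1 - 25) = -2 + 11*(-24) = -2 - 264 = -266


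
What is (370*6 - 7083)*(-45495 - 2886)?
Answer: 235276803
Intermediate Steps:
(370*6 - 7083)*(-45495 - 2886) = (2220 - 7083)*(-48381) = -4863*(-48381) = 235276803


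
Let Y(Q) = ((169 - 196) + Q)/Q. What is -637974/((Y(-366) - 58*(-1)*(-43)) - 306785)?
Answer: 77832828/37731907 ≈ 2.0628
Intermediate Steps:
Y(Q) = (-27 + Q)/Q
-637974/((Y(-366) - 58*(-1)*(-43)) - 306785) = -637974/(((-27 - 366)/(-366) - 58*(-1)*(-43)) - 306785) = -637974/((-1/366*(-393) + 58*(-43)) - 306785) = -637974/((131/122 - 2494) - 306785) = -637974/(-304137/122 - 306785) = -637974/(-37731907/122) = -637974*(-122/37731907) = 77832828/37731907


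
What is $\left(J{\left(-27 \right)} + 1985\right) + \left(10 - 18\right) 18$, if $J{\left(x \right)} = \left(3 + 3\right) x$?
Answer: $1679$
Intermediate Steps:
$J{\left(x \right)} = 6 x$
$\left(J{\left(-27 \right)} + 1985\right) + \left(10 - 18\right) 18 = \left(6 \left(-27\right) + 1985\right) + \left(10 - 18\right) 18 = \left(-162 + 1985\right) - 144 = 1823 - 144 = 1679$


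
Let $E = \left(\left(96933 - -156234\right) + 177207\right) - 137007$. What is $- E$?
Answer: $-293367$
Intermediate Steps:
$E = 293367$ ($E = \left(\left(96933 + 156234\right) + 177207\right) - 137007 = \left(253167 + 177207\right) - 137007 = 430374 - 137007 = 293367$)
$- E = \left(-1\right) 293367 = -293367$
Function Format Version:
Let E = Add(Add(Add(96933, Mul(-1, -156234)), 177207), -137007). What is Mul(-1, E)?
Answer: -293367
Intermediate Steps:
E = 293367 (E = Add(Add(Add(96933, 156234), 177207), -137007) = Add(Add(253167, 177207), -137007) = Add(430374, -137007) = 293367)
Mul(-1, E) = Mul(-1, 293367) = -293367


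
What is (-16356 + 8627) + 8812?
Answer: 1083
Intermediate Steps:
(-16356 + 8627) + 8812 = -7729 + 8812 = 1083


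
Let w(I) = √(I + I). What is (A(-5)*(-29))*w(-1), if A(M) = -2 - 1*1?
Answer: 87*I*√2 ≈ 123.04*I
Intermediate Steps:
A(M) = -3 (A(M) = -2 - 1 = -3)
w(I) = √2*√I (w(I) = √(2*I) = √2*√I)
(A(-5)*(-29))*w(-1) = (-3*(-29))*(√2*√(-1)) = 87*(√2*I) = 87*(I*√2) = 87*I*√2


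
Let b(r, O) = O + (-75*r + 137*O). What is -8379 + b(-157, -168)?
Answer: -19788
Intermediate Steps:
b(r, O) = -75*r + 138*O
-8379 + b(-157, -168) = -8379 + (-75*(-157) + 138*(-168)) = -8379 + (11775 - 23184) = -8379 - 11409 = -19788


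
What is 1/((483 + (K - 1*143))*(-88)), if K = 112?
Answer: -1/39776 ≈ -2.5141e-5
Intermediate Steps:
1/((483 + (K - 1*143))*(-88)) = 1/((483 + (112 - 1*143))*(-88)) = 1/((483 + (112 - 143))*(-88)) = 1/((483 - 31)*(-88)) = 1/(452*(-88)) = 1/(-39776) = -1/39776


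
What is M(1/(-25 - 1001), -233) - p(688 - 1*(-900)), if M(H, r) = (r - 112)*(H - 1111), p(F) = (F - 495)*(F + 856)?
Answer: -782494859/342 ≈ -2.2880e+6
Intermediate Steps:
p(F) = (-495 + F)*(856 + F)
M(H, r) = (-1111 + H)*(-112 + r) (M(H, r) = (-112 + r)*(-1111 + H) = (-1111 + H)*(-112 + r))
M(1/(-25 - 1001), -233) - p(688 - 1*(-900)) = (124432 - 1111*(-233) - 112/(-25 - 1001) - 233/(-25 - 1001)) - (-423720 + (688 - 1*(-900))² + 361*(688 - 1*(-900))) = (124432 + 258863 - 112/(-1026) - 233/(-1026)) - (-423720 + (688 + 900)² + 361*(688 + 900)) = (124432 + 258863 - 112*(-1/1026) - 1/1026*(-233)) - (-423720 + 1588² + 361*1588) = (124432 + 258863 + 56/513 + 233/1026) - (-423720 + 2521744 + 573268) = 131087005/342 - 1*2671292 = 131087005/342 - 2671292 = -782494859/342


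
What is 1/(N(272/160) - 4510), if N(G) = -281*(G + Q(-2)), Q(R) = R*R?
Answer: -10/61117 ≈ -0.00016362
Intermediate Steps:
Q(R) = R**2
N(G) = -1124 - 281*G (N(G) = -281*(G + (-2)**2) = -281*(G + 4) = -281*(4 + G) = -1124 - 281*G)
1/(N(272/160) - 4510) = 1/((-1124 - 76432/160) - 4510) = 1/((-1124 - 281*17/10) - 4510) = 1/((-1124 - 4777/10) - 4510) = 1/(-16017/10 - 4510) = 1/(-61117/10) = -10/61117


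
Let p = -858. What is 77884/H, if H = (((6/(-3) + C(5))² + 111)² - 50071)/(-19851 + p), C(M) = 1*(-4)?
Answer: 806449878/14231 ≈ 56669.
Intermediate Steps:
C(M) = -4
H = 28462/20709 (H = (((6/(-3) - 4)² + 111)² - 50071)/(-19851 - 858) = (((6*(-⅓) - 4)² + 111)² - 50071)/(-20709) = (((-2 - 4)² + 111)² - 50071)*(-1/20709) = (((-6)² + 111)² - 50071)*(-1/20709) = ((36 + 111)² - 50071)*(-1/20709) = (147² - 50071)*(-1/20709) = (21609 - 50071)*(-1/20709) = -28462*(-1/20709) = 28462/20709 ≈ 1.3744)
77884/H = 77884/(28462/20709) = 77884*(20709/28462) = 806449878/14231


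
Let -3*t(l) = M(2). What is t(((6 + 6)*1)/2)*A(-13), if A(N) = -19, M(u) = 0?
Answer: 0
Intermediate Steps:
t(l) = 0 (t(l) = -⅓*0 = 0)
t(((6 + 6)*1)/2)*A(-13) = 0*(-19) = 0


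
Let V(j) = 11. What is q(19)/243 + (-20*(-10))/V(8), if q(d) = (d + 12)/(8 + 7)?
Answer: 729341/40095 ≈ 18.190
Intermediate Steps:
q(d) = 4/5 + d/15 (q(d) = (12 + d)/15 = 4/5 + d/15)
q(19)/243 + (-20*(-10))/V(8) = (4/5 + (1/15)*19)/243 - 20*(-10)/11 = (4/5 + 19/15)*(1/243) + 200*(1/11) = (31/15)*(1/243) + 200/11 = 31/3645 + 200/11 = 729341/40095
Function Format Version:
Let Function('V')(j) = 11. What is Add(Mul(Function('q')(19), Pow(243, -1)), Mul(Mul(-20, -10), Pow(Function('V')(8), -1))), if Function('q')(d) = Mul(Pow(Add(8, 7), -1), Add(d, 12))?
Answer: Rational(729341, 40095) ≈ 18.190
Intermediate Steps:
Function('q')(d) = Add(Rational(4, 5), Mul(Rational(1, 15), d)) (Function('q')(d) = Mul(Pow(15, -1), Add(12, d)) = Mul(Rational(1, 15), Add(12, d)) = Add(Rational(4, 5), Mul(Rational(1, 15), d)))
Add(Mul(Function('q')(19), Pow(243, -1)), Mul(Mul(-20, -10), Pow(Function('V')(8), -1))) = Add(Mul(Add(Rational(4, 5), Mul(Rational(1, 15), 19)), Pow(243, -1)), Mul(Mul(-20, -10), Pow(11, -1))) = Add(Mul(Add(Rational(4, 5), Rational(19, 15)), Rational(1, 243)), Mul(200, Rational(1, 11))) = Add(Mul(Rational(31, 15), Rational(1, 243)), Rational(200, 11)) = Add(Rational(31, 3645), Rational(200, 11)) = Rational(729341, 40095)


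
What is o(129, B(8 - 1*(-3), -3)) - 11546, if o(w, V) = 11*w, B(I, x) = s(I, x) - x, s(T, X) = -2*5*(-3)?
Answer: -10127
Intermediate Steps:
s(T, X) = 30 (s(T, X) = -10*(-3) = 30)
B(I, x) = 30 - x
o(129, B(8 - 1*(-3), -3)) - 11546 = 11*129 - 11546 = 1419 - 11546 = -10127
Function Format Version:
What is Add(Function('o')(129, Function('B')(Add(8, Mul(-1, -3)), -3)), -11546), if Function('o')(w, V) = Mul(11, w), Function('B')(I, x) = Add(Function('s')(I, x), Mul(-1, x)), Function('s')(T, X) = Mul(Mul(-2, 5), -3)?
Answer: -10127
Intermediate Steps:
Function('s')(T, X) = 30 (Function('s')(T, X) = Mul(-10, -3) = 30)
Function('B')(I, x) = Add(30, Mul(-1, x))
Add(Function('o')(129, Function('B')(Add(8, Mul(-1, -3)), -3)), -11546) = Add(Mul(11, 129), -11546) = Add(1419, -11546) = -10127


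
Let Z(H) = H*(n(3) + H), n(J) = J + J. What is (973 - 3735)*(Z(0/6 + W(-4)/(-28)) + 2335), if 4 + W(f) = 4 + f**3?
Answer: -318577366/49 ≈ -6.5016e+6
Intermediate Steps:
W(f) = f**3 (W(f) = -4 + (4 + f**3) = f**3)
n(J) = 2*J
Z(H) = H*(6 + H) (Z(H) = H*(2*3 + H) = H*(6 + H))
(973 - 3735)*(Z(0/6 + W(-4)/(-28)) + 2335) = (973 - 3735)*((0/6 + (-4)**3/(-28))*(6 + (0/6 + (-4)**3/(-28))) + 2335) = -2762*((0*(1/6) - 64*(-1/28))*(6 + (0*(1/6) - 64*(-1/28))) + 2335) = -2762*((0 + 16/7)*(6 + (0 + 16/7)) + 2335) = -2762*(16*(6 + 16/7)/7 + 2335) = -2762*((16/7)*(58/7) + 2335) = -2762*(928/49 + 2335) = -2762*115343/49 = -318577366/49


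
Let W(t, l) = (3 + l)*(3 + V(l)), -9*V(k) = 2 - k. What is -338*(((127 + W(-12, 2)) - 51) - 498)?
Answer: 137566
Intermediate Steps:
V(k) = -2/9 + k/9 (V(k) = -(2 - k)/9 = -2/9 + k/9)
W(t, l) = (3 + l)*(25/9 + l/9) (W(t, l) = (3 + l)*(3 + (-2/9 + l/9)) = (3 + l)*(25/9 + l/9))
-338*(((127 + W(-12, 2)) - 51) - 498) = -338*(((127 + (25/3 + (1/9)*2**2 + (28/9)*2)) - 51) - 498) = -338*(((127 + (25/3 + (1/9)*4 + 56/9)) - 51) - 498) = -338*(((127 + (25/3 + 4/9 + 56/9)) - 51) - 498) = -338*(((127 + 15) - 51) - 498) = -338*((142 - 51) - 498) = -338*(91 - 498) = -338*(-407) = 137566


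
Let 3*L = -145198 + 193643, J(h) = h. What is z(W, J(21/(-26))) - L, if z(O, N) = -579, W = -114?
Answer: -50182/3 ≈ -16727.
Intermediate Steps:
L = 48445/3 (L = (-145198 + 193643)/3 = (⅓)*48445 = 48445/3 ≈ 16148.)
z(W, J(21/(-26))) - L = -579 - 1*48445/3 = -579 - 48445/3 = -50182/3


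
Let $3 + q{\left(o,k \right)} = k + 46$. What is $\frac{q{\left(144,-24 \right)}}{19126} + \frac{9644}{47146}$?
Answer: $\frac{92673459}{450857198} \approx 0.20555$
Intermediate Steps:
$q{\left(o,k \right)} = 43 + k$ ($q{\left(o,k \right)} = -3 + \left(k + 46\right) = -3 + \left(46 + k\right) = 43 + k$)
$\frac{q{\left(144,-24 \right)}}{19126} + \frac{9644}{47146} = \frac{43 - 24}{19126} + \frac{9644}{47146} = 19 \cdot \frac{1}{19126} + 9644 \cdot \frac{1}{47146} = \frac{19}{19126} + \frac{4822}{23573} = \frac{92673459}{450857198}$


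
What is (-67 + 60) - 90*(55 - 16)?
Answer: -3517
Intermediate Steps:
(-67 + 60) - 90*(55 - 16) = -7 - 90*39 = -7 - 3510 = -3517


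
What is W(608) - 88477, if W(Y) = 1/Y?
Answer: -53794015/608 ≈ -88477.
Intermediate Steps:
W(608) - 88477 = 1/608 - 88477 = -53794015/608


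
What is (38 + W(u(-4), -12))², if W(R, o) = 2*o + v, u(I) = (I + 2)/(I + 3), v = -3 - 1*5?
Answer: 36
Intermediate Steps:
v = -8 (v = -3 - 5 = -8)
u(I) = (2 + I)/(3 + I)
W(R, o) = -8 + 2*o (W(R, o) = 2*o - 8 = -8 + 2*o)
(38 + W(u(-4), -12))² = (38 + (-8 + 2*(-12)))² = (38 + (-8 - 24))² = (38 - 32)² = 6² = 36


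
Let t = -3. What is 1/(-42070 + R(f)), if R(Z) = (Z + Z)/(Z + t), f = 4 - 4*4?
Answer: -5/210342 ≈ -2.3771e-5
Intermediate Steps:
f = -12 (f = 4 - 16 = -12)
R(Z) = 2*Z/(-3 + Z) (R(Z) = (Z + Z)/(Z - 3) = (2*Z)/(-3 + Z) = 2*Z/(-3 + Z))
1/(-42070 + R(f)) = 1/(-42070 + 2*(-12)/(-3 - 12)) = 1/(-42070 + 2*(-12)/(-15)) = 1/(-42070 + 2*(-12)*(-1/15)) = 1/(-42070 + 8/5) = 1/(-210342/5) = -5/210342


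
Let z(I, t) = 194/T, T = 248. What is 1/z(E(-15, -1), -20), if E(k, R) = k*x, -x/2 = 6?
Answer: 124/97 ≈ 1.2784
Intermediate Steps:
x = -12 (x = -2*6 = -12)
E(k, R) = -12*k (E(k, R) = k*(-12) = -12*k)
z(I, t) = 97/124 (z(I, t) = 194/248 = 194*(1/248) = 97/124)
1/z(E(-15, -1), -20) = 1/(97/124) = 124/97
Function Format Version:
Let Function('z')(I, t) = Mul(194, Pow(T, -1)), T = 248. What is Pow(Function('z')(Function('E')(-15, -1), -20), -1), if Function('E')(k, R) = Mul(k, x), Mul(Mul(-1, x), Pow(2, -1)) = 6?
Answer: Rational(124, 97) ≈ 1.2784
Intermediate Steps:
x = -12 (x = Mul(-2, 6) = -12)
Function('E')(k, R) = Mul(-12, k) (Function('E')(k, R) = Mul(k, -12) = Mul(-12, k))
Function('z')(I, t) = Rational(97, 124) (Function('z')(I, t) = Mul(194, Pow(248, -1)) = Mul(194, Rational(1, 248)) = Rational(97, 124))
Pow(Function('z')(Function('E')(-15, -1), -20), -1) = Pow(Rational(97, 124), -1) = Rational(124, 97)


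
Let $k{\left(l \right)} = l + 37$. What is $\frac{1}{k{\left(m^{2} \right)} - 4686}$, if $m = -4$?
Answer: $- \frac{1}{4633} \approx -0.00021584$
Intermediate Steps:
$k{\left(l \right)} = 37 + l$
$\frac{1}{k{\left(m^{2} \right)} - 4686} = \frac{1}{\left(37 + \left(-4\right)^{2}\right) - 4686} = \frac{1}{\left(37 + 16\right) - 4686} = \frac{1}{53 - 4686} = \frac{1}{-4633} = - \frac{1}{4633}$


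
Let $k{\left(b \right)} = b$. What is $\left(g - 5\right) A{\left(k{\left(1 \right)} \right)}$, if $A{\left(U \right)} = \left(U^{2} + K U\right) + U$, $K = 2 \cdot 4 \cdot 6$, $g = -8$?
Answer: $-650$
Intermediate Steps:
$K = 48$ ($K = 8 \cdot 6 = 48$)
$A{\left(U \right)} = U^{2} + 49 U$ ($A{\left(U \right)} = \left(U^{2} + 48 U\right) + U = U^{2} + 49 U$)
$\left(g - 5\right) A{\left(k{\left(1 \right)} \right)} = \left(-8 - 5\right) 1 \left(49 + 1\right) = - 13 \cdot 1 \cdot 50 = \left(-13\right) 50 = -650$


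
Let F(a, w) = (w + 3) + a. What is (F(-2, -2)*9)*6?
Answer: -54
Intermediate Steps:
F(a, w) = 3 + a + w (F(a, w) = (3 + w) + a = 3 + a + w)
(F(-2, -2)*9)*6 = ((3 - 2 - 2)*9)*6 = -1*9*6 = -9*6 = -54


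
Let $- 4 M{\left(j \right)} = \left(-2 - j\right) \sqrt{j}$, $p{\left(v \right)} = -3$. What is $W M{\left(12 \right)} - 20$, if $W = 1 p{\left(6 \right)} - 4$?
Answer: $-20 - 49 \sqrt{3} \approx -104.87$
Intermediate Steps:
$M{\left(j \right)} = - \frac{\sqrt{j} \left(-2 - j\right)}{4}$ ($M{\left(j \right)} = - \frac{\left(-2 - j\right) \sqrt{j}}{4} = - \frac{\sqrt{j} \left(-2 - j\right)}{4}$)
$W = -7$ ($W = 1 \left(-3\right) - 4 = -3 - 4 = -7$)
$W M{\left(12 \right)} - 20 = - 7 \frac{\sqrt{12} \left(2 + 12\right)}{4} - 20 = - 7 \cdot \frac{1}{4} \cdot 2 \sqrt{3} \cdot 14 - 20 = - 7 \cdot 7 \sqrt{3} - 20 = - 49 \sqrt{3} - 20 = -20 - 49 \sqrt{3}$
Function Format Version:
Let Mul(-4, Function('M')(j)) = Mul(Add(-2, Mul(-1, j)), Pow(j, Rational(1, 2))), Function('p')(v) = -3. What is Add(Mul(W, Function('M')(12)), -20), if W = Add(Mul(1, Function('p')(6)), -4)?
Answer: Add(-20, Mul(-49, Pow(3, Rational(1, 2)))) ≈ -104.87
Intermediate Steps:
Function('M')(j) = Mul(Rational(-1, 4), Pow(j, Rational(1, 2)), Add(-2, Mul(-1, j))) (Function('M')(j) = Mul(Rational(-1, 4), Mul(Add(-2, Mul(-1, j)), Pow(j, Rational(1, 2)))) = Mul(Rational(-1, 4), Mul(Pow(j, Rational(1, 2)), Add(-2, Mul(-1, j)))) = Mul(Rational(-1, 4), Pow(j, Rational(1, 2)), Add(-2, Mul(-1, j))))
W = -7 (W = Add(Mul(1, -3), -4) = Add(-3, -4) = -7)
Add(Mul(W, Function('M')(12)), -20) = Add(Mul(-7, Mul(Rational(1, 4), Pow(12, Rational(1, 2)), Add(2, 12))), -20) = Add(Mul(-7, Mul(Rational(1, 4), Mul(2, Pow(3, Rational(1, 2))), 14)), -20) = Add(Mul(-7, Mul(7, Pow(3, Rational(1, 2)))), -20) = Add(Mul(-49, Pow(3, Rational(1, 2))), -20) = Add(-20, Mul(-49, Pow(3, Rational(1, 2))))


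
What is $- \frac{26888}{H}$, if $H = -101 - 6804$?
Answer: $\frac{26888}{6905} \approx 3.894$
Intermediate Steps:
$H = -6905$ ($H = -101 - 6804 = -6905$)
$- \frac{26888}{H} = - \frac{26888}{-6905} = \left(-26888\right) \left(- \frac{1}{6905}\right) = \frac{26888}{6905}$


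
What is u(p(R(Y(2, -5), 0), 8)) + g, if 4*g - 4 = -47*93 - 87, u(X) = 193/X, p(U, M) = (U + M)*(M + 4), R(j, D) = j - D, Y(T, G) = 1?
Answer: -120065/108 ≈ -1111.7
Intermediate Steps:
p(U, M) = (4 + M)*(M + U) (p(U, M) = (M + U)*(4 + M) = (4 + M)*(M + U))
g = -2227/2 (g = 1 + (-47*93 - 87)/4 = 1 + (-4371 - 87)/4 = 1 + (1/4)*(-4458) = 1 - 2229/2 = -2227/2 ≈ -1113.5)
u(p(R(Y(2, -5), 0), 8)) + g = 193/(8**2 + 4*8 + 4*(1 - 1*0) + 8*(1 - 1*0)) - 2227/2 = 193/(64 + 32 + 4*(1 + 0) + 8*(1 + 0)) - 2227/2 = 193/(64 + 32 + 4*1 + 8*1) - 2227/2 = 193/(64 + 32 + 4 + 8) - 2227/2 = 193/108 - 2227/2 = -120065/108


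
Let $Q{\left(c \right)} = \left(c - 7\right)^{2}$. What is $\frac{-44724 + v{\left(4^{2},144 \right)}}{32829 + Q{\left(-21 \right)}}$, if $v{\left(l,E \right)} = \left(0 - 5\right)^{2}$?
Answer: $- \frac{44699}{33613} \approx -1.3298$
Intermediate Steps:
$Q{\left(c \right)} = \left(-7 + c\right)^{2}$
$v{\left(l,E \right)} = 25$ ($v{\left(l,E \right)} = \left(-5\right)^{2} = 25$)
$\frac{-44724 + v{\left(4^{2},144 \right)}}{32829 + Q{\left(-21 \right)}} = \frac{-44724 + 25}{32829 + \left(-7 - 21\right)^{2}} = - \frac{44699}{32829 + \left(-28\right)^{2}} = - \frac{44699}{32829 + 784} = - \frac{44699}{33613}$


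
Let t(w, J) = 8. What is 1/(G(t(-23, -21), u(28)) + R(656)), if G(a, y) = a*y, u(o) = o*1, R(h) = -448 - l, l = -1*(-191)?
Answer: -1/415 ≈ -0.0024096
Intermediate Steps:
l = 191
R(h) = -639 (R(h) = -448 - 1*191 = -448 - 191 = -639)
u(o) = o
1/(G(t(-23, -21), u(28)) + R(656)) = 1/(8*28 - 639) = 1/(224 - 639) = 1/(-415) = -1/415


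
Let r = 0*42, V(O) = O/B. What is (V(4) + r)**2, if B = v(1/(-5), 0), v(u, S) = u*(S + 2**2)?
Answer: 25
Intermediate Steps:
v(u, S) = u*(4 + S) (v(u, S) = u*(S + 4) = u*(4 + S))
B = -4/5 (B = (4 + 0)/(-5) = -1/5*4 = -4/5 ≈ -0.80000)
V(O) = -5*O/4 (V(O) = O/(-4/5) = O*(-5/4) = -5*O/4)
r = 0
(V(4) + r)**2 = (-5/4*4 + 0)**2 = (-5 + 0)**2 = (-5)**2 = 25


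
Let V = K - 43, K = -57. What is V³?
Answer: -1000000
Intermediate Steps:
V = -100 (V = -57 - 43 = -100)
V³ = (-100)³ = -1000000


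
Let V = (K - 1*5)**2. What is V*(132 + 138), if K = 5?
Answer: 0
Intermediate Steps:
V = 0 (V = (5 - 1*5)**2 = (5 - 5)**2 = 0**2 = 0)
V*(132 + 138) = 0*(132 + 138) = 0*270 = 0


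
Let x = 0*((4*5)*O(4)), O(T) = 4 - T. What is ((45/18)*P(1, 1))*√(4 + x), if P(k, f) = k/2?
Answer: 5/2 ≈ 2.5000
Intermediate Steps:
P(k, f) = k/2 (P(k, f) = k*(½) = k/2)
x = 0 (x = 0*((4*5)*(4 - 1*4)) = 0*(20*(4 - 4)) = 0*(20*0) = 0*0 = 0)
((45/18)*P(1, 1))*√(4 + x) = ((45/18)*((½)*1))*√(4 + 0) = ((45*(1/18))*(½))*√4 = ((5/2)*(½))*2 = (5/4)*2 = 5/2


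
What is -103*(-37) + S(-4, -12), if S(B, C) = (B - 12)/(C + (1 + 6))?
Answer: 19071/5 ≈ 3814.2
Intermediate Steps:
S(B, C) = (-12 + B)/(7 + C) (S(B, C) = (-12 + B)/(C + 7) = (-12 + B)/(7 + C))
-103*(-37) + S(-4, -12) = -103*(-37) + (-12 - 4)/(7 - 12) = 3811 - 16/(-5) = 3811 - 1/5*(-16) = 3811 + 16/5 = 19071/5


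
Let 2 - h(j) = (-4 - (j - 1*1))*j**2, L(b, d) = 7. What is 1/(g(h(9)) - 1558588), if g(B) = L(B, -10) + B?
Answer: -1/1557607 ≈ -6.4201e-7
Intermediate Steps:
h(j) = 2 - j**2*(-3 - j) (h(j) = 2 - (-4 - (j - 1*1))*j**2 = 2 - (-4 - (j - 1))*j**2 = 2 - (-4 - (-1 + j))*j**2 = 2 - (-4 + (1 - j))*j**2 = 2 - (-3 - j)*j**2 = 2 - j**2*(-3 - j))
g(B) = 7 + B
1/(g(h(9)) - 1558588) = 1/((7 + (2 + 9**3 + 3*9**2)) - 1558588) = 1/((7 + (2 + 729 + 3*81)) - 1558588) = 1/((7 + (2 + 729 + 243)) - 1558588) = 1/((7 + 974) - 1558588) = 1/(981 - 1558588) = 1/(-1557607) = -1/1557607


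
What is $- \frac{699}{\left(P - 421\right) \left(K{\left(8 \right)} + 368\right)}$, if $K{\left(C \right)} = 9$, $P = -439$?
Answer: $\frac{699}{324220} \approx 0.0021559$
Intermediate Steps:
$- \frac{699}{\left(P - 421\right) \left(K{\left(8 \right)} + 368\right)} = - \frac{699}{\left(-439 - 421\right) \left(9 + 368\right)} = - \frac{699}{\left(-860\right) 377} = - \frac{699}{-324220} = \left(-699\right) \left(- \frac{1}{324220}\right) = \frac{699}{324220}$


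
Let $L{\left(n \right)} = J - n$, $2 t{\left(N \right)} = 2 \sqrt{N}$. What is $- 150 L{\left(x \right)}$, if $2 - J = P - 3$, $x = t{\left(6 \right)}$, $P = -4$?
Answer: $-1350 + 150 \sqrt{6} \approx -982.58$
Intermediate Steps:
$t{\left(N \right)} = \sqrt{N}$ ($t{\left(N \right)} = \frac{2 \sqrt{N}}{2} = \sqrt{N}$)
$x = \sqrt{6} \approx 2.4495$
$J = 9$ ($J = 2 - \left(-4 - 3\right) = 2 - -7 = 2 + 7 = 9$)
$L{\left(n \right)} = 9 - n$
$- 150 L{\left(x \right)} = - 150 \left(9 - \sqrt{6}\right) = -1350 + 150 \sqrt{6}$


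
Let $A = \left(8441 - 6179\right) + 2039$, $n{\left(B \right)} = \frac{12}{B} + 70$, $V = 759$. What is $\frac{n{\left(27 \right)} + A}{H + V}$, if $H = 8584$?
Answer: $\frac{39343}{84087} \approx 0.46788$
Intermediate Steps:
$n{\left(B \right)} = 70 + \frac{12}{B}$
$A = 4301$ ($A = 2262 + 2039 = 4301$)
$\frac{n{\left(27 \right)} + A}{H + V} = \frac{\left(70 + \frac{12}{27}\right) + 4301}{8584 + 759} = \frac{\left(70 + 12 \cdot \frac{1}{27}\right) + 4301}{9343} = \left(\left(70 + \frac{4}{9}\right) + 4301\right) \frac{1}{9343} = \left(\frac{634}{9} + 4301\right) \frac{1}{9343} = \frac{39343}{9} \cdot \frac{1}{9343} = \frac{39343}{84087}$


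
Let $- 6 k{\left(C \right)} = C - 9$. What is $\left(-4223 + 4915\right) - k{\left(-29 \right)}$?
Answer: $\frac{2057}{3} \approx 685.67$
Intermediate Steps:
$k{\left(C \right)} = \frac{3}{2} - \frac{C}{6}$ ($k{\left(C \right)} = - \frac{C - 9}{6} = - \frac{-9 + C}{6} = \frac{3}{2} - \frac{C}{6}$)
$\left(-4223 + 4915\right) - k{\left(-29 \right)} = \left(-4223 + 4915\right) - \left(\frac{3}{2} - - \frac{29}{6}\right) = 692 - \left(\frac{3}{2} + \frac{29}{6}\right) = 692 - \frac{19}{3} = \frac{2057}{3}$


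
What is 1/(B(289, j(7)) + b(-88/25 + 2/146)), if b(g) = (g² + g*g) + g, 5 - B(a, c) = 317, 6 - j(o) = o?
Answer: -3330625/968938773 ≈ -0.0034374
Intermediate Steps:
j(o) = 6 - o
B(a, c) = -312 (B(a, c) = 5 - 1*317 = 5 - 317 = -312)
b(g) = g + 2*g² (b(g) = (g² + g²) + g = 2*g² + g = g + 2*g²)
1/(B(289, j(7)) + b(-88/25 + 2/146)) = 1/(-312 + (-88/25 + 2/146)*(1 + 2*(-88/25 + 2/146))) = 1/(-312 + (-88*1/25 + 2*(1/146))*(1 + 2*(-88*1/25 + 2*(1/146)))) = 1/(-312 + (-88/25 + 1/73)*(1 + 2*(-88/25 + 1/73))) = 1/(-312 - 6399*(1 + 2*(-6399/1825))/1825) = 1/(-312 - 6399*(1 - 12798/1825)/1825) = 1/(-312 - 6399/1825*(-10973/1825)) = 1/(-312 + 70216227/3330625) = 1/(-968938773/3330625) = -3330625/968938773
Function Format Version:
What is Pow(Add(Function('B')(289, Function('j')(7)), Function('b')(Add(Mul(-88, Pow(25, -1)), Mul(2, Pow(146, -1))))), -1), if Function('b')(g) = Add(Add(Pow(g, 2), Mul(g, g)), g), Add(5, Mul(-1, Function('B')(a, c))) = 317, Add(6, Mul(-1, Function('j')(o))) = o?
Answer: Rational(-3330625, 968938773) ≈ -0.0034374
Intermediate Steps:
Function('j')(o) = Add(6, Mul(-1, o))
Function('B')(a, c) = -312 (Function('B')(a, c) = Add(5, Mul(-1, 317)) = Add(5, -317) = -312)
Function('b')(g) = Add(g, Mul(2, Pow(g, 2))) (Function('b')(g) = Add(Add(Pow(g, 2), Pow(g, 2)), g) = Add(Mul(2, Pow(g, 2)), g) = Add(g, Mul(2, Pow(g, 2))))
Pow(Add(Function('B')(289, Function('j')(7)), Function('b')(Add(Mul(-88, Pow(25, -1)), Mul(2, Pow(146, -1))))), -1) = Pow(Add(-312, Mul(Add(Mul(-88, Pow(25, -1)), Mul(2, Pow(146, -1))), Add(1, Mul(2, Add(Mul(-88, Pow(25, -1)), Mul(2, Pow(146, -1))))))), -1) = Pow(Add(-312, Mul(Add(Mul(-88, Rational(1, 25)), Mul(2, Rational(1, 146))), Add(1, Mul(2, Add(Mul(-88, Rational(1, 25)), Mul(2, Rational(1, 146))))))), -1) = Pow(Add(-312, Mul(Add(Rational(-88, 25), Rational(1, 73)), Add(1, Mul(2, Add(Rational(-88, 25), Rational(1, 73)))))), -1) = Pow(Add(-312, Mul(Rational(-6399, 1825), Add(1, Mul(2, Rational(-6399, 1825))))), -1) = Pow(Add(-312, Mul(Rational(-6399, 1825), Add(1, Rational(-12798, 1825)))), -1) = Pow(Add(-312, Mul(Rational(-6399, 1825), Rational(-10973, 1825))), -1) = Pow(Add(-312, Rational(70216227, 3330625)), -1) = Pow(Rational(-968938773, 3330625), -1) = Rational(-3330625, 968938773)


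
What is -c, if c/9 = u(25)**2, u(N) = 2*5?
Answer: -900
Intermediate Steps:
u(N) = 10
c = 900 (c = 9*10**2 = 9*100 = 900)
-c = -1*900 = -900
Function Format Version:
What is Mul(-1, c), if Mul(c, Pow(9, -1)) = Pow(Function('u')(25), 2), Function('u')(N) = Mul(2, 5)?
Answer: -900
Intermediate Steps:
Function('u')(N) = 10
c = 900 (c = Mul(9, Pow(10, 2)) = Mul(9, 100) = 900)
Mul(-1, c) = Mul(-1, 900) = -900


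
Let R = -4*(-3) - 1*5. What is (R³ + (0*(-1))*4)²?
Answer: 117649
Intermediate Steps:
R = 7 (R = 12 - 5 = 7)
(R³ + (0*(-1))*4)² = (7³ + (0*(-1))*4)² = (343 + 0*4)² = (343 + 0)² = 343² = 117649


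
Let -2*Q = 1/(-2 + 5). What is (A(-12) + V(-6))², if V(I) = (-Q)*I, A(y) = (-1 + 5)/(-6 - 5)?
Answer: 225/121 ≈ 1.8595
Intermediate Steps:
Q = -⅙ (Q = -1/(2*(-2 + 5)) = -½/3 = -½*⅓ = -⅙ ≈ -0.16667)
A(y) = -4/11 (A(y) = 4/(-11) = 4*(-1/11) = -4/11)
V(I) = I/6 (V(I) = (-1*(-⅙))*I = I/6)
(A(-12) + V(-6))² = (-4/11 + (⅙)*(-6))² = (-4/11 - 1)² = (-15/11)² = 225/121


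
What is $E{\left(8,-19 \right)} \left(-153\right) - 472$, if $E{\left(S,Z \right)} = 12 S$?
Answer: $-15160$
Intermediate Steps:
$E{\left(8,-19 \right)} \left(-153\right) - 472 = 12 \cdot 8 \left(-153\right) - 472 = 96 \left(-153\right) - 472 = -14688 - 472 = -15160$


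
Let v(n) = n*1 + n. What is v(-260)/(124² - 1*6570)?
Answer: -260/4403 ≈ -0.059051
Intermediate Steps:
v(n) = 2*n (v(n) = n + n = 2*n)
v(-260)/(124² - 1*6570) = (2*(-260))/(124² - 1*6570) = -520/(15376 - 6570) = -520/8806 = -520*1/8806 = -260/4403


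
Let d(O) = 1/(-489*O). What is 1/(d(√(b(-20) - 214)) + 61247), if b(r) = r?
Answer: 3427033869558/209895543408818827 - 1467*I*√26/209895543408818827 ≈ 1.6327e-5 - 3.5638e-14*I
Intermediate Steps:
d(O) = -1/(489*O)
1/(d(√(b(-20) - 214)) + 61247) = 1/(-1/(489*√(-20 - 214)) + 61247) = 1/(-(-I*√26/78)/489 + 61247) = 1/(-(-1)*I*√26/38142 + 61247) = 1/(I*√26/38142 + 61247) = 1/(61247 + I*√26/38142)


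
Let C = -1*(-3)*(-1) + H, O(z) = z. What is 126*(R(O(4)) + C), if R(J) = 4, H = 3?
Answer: 504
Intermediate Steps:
C = 0 (C = -1*(-3)*(-1) + 3 = 3*(-1) + 3 = -3 + 3 = 0)
126*(R(O(4)) + C) = 126*(4 + 0) = 126*4 = 504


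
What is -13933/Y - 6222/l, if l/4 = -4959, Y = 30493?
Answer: -14441257/100809858 ≈ -0.14325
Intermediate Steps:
l = -19836 (l = 4*(-4959) = -19836)
-13933/Y - 6222/l = -13933/30493 - 6222/(-19836) = -13933*1/30493 - 6222*(-1/19836) = -13933/30493 + 1037/3306 = -14441257/100809858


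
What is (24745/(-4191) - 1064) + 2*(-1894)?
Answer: -20359477/4191 ≈ -4857.9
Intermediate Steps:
(24745/(-4191) - 1064) + 2*(-1894) = (24745*(-1/4191) - 1064) - 3788 = (-24745/4191 - 1064) - 3788 = -4483969/4191 - 3788 = -20359477/4191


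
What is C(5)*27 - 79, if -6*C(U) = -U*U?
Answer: 67/2 ≈ 33.500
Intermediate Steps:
C(U) = U²/6 (C(U) = -(-1)*U*U/6 = -(-1)*U²/6 = U²/6)
C(5)*27 - 79 = ((⅙)*5²)*27 - 79 = ((⅙)*25)*27 - 79 = (25/6)*27 - 79 = 225/2 - 79 = 67/2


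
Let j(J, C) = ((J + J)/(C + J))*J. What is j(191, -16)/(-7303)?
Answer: -72962/1278025 ≈ -0.057090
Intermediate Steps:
j(J, C) = 2*J²/(C + J) (j(J, C) = ((2*J)/(C + J))*J = (2*J/(C + J))*J = 2*J²/(C + J))
j(191, -16)/(-7303) = (2*191²/(-16 + 191))/(-7303) = (2*36481/175)*(-1/7303) = (2*36481*(1/175))*(-1/7303) = (72962/175)*(-1/7303) = -72962/1278025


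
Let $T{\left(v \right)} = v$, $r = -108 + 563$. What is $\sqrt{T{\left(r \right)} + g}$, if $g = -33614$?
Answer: $i \sqrt{33159} \approx 182.1 i$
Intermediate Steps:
$r = 455$
$\sqrt{T{\left(r \right)} + g} = \sqrt{455 - 33614} = \sqrt{-33159} = i \sqrt{33159}$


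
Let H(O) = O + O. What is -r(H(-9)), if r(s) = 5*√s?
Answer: -15*I*√2 ≈ -21.213*I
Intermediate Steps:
H(O) = 2*O
-r(H(-9)) = -5*√(2*(-9)) = -5*√(-18) = -5*3*I*√2 = -15*I*√2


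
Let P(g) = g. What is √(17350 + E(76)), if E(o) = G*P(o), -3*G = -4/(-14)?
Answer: √7648158/21 ≈ 131.69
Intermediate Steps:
G = -2/21 (G = -(-4)/(3*(-14)) = -(-4)*(-1)/(3*14) = -⅓*2/7 = -2/21 ≈ -0.095238)
E(o) = -2*o/21
√(17350 + E(76)) = √(17350 - 2/21*76) = √(17350 - 152/21) = √(364198/21) = √7648158/21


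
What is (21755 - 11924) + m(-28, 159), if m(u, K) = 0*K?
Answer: 9831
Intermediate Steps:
m(u, K) = 0
(21755 - 11924) + m(-28, 159) = (21755 - 11924) + 0 = 9831 + 0 = 9831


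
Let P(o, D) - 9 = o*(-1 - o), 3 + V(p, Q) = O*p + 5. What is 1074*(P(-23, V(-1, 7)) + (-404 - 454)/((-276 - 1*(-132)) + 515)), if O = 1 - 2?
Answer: -198953130/371 ≈ -5.3626e+5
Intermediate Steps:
O = -1
V(p, Q) = 2 - p (V(p, Q) = -3 + (-p + 5) = -3 + (5 - p) = 2 - p)
P(o, D) = 9 + o*(-1 - o)
1074*(P(-23, V(-1, 7)) + (-404 - 454)/((-276 - 1*(-132)) + 515)) = 1074*((9 - 1*(-23) - 1*(-23)²) + (-404 - 454)/((-276 - 1*(-132)) + 515)) = 1074*((9 + 23 - 1*529) - 858/((-276 + 132) + 515)) = 1074*((9 + 23 - 529) - 858/(-144 + 515)) = 1074*(-497 - 858/371) = 1074*(-185245/371) = -198953130/371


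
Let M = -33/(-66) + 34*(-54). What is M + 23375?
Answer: 43079/2 ≈ 21540.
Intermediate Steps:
M = -3671/2 (M = -33*(-1/66) - 1836 = ½ - 1836 = -3671/2 ≈ -1835.5)
M + 23375 = -3671/2 + 23375 = 43079/2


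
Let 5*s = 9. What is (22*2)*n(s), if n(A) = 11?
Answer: 484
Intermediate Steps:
s = 9/5 (s = (⅕)*9 = 9/5 ≈ 1.8000)
(22*2)*n(s) = (22*2)*11 = 44*11 = 484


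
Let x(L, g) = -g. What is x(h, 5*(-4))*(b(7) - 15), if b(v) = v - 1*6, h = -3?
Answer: -280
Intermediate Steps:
b(v) = -6 + v (b(v) = v - 6 = -6 + v)
x(h, 5*(-4))*(b(7) - 15) = (-5*(-4))*((-6 + 7) - 15) = (-1*(-20))*(1 - 15) = 20*(-14) = -280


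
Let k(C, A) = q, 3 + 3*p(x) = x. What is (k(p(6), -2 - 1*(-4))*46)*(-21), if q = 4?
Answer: -3864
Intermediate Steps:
p(x) = -1 + x/3
k(C, A) = 4
(k(p(6), -2 - 1*(-4))*46)*(-21) = (4*46)*(-21) = 184*(-21) = -3864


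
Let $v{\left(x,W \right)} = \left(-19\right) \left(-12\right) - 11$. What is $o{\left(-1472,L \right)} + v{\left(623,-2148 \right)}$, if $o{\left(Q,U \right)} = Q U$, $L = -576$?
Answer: $848089$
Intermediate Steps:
$v{\left(x,W \right)} = 217$ ($v{\left(x,W \right)} = 228 - 11 = 217$)
$o{\left(-1472,L \right)} + v{\left(623,-2148 \right)} = \left(-1472\right) \left(-576\right) + 217 = 847872 + 217 = 848089$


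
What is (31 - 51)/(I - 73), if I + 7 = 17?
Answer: 20/63 ≈ 0.31746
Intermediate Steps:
I = 10 (I = -7 + 17 = 10)
(31 - 51)/(I - 73) = (31 - 51)/(10 - 73) = -20/(-63) = -20*(-1/63) = 20/63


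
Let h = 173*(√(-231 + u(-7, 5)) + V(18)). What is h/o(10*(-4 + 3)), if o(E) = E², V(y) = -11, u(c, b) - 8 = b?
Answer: -1903/100 + 173*I*√218/100 ≈ -19.03 + 25.543*I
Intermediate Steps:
u(c, b) = 8 + b
h = -1903 + 173*I*√218 (h = 173*(√(-231 + (8 + 5)) - 11) = 173*(√(-231 + 13) - 11) = 173*(√(-218) - 11) = 173*(I*√218 - 11) = 173*(-11 + I*√218) = -1903 + 173*I*√218 ≈ -1903.0 + 2554.3*I)
h/o(10*(-4 + 3)) = (-1903 + 173*I*√218)/((10*(-4 + 3))²) = (-1903 + 173*I*√218)/((10*(-1))²) = (-1903 + 173*I*√218)/((-10)²) = (-1903 + 173*I*√218)/100 = (-1903 + 173*I*√218)*(1/100) = -1903/100 + 173*I*√218/100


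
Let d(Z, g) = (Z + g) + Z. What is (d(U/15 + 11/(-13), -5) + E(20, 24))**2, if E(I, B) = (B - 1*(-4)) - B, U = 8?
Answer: 100489/38025 ≈ 2.6427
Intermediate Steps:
d(Z, g) = g + 2*Z
E(I, B) = 4 (E(I, B) = (B + 4) - B = (4 + B) - B = 4)
(d(U/15 + 11/(-13), -5) + E(20, 24))**2 = ((-5 + 2*(8/15 + 11/(-13))) + 4)**2 = ((-5 + 2*(8*(1/15) + 11*(-1/13))) + 4)**2 = ((-5 + 2*(8/15 - 11/13)) + 4)**2 = ((-5 + 2*(-61/195)) + 4)**2 = ((-5 - 122/195) + 4)**2 = (-1097/195 + 4)**2 = (-317/195)**2 = 100489/38025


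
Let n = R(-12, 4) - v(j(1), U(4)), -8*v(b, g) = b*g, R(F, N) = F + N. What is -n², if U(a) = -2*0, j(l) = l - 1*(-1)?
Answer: -64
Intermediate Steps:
j(l) = 1 + l (j(l) = l + 1 = 1 + l)
U(a) = 0
v(b, g) = -b*g/8
n = -8 (n = (-12 + 4) - (-1)*(1 + 1)*0/8 = -8 - (-1)*2*0/8 = -8 - 1*0 = -8 + 0 = -8)
-n² = -1*(-8)² = -1*64 = -64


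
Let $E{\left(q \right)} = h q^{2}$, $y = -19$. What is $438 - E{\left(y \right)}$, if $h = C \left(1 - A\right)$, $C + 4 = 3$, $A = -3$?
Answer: $1882$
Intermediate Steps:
$C = -1$ ($C = -4 + 3 = -1$)
$h = -4$ ($h = - (1 - -3) = - (1 + 3) = \left(-1\right) 4 = -4$)
$E{\left(q \right)} = - 4 q^{2}$
$438 - E{\left(y \right)} = 438 - - 4 \left(-19\right)^{2} = 438 - \left(-4\right) 361 = 438 - -1444 = 438 + 1444 = 1882$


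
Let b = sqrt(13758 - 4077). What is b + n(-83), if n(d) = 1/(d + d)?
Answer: -1/166 + sqrt(9681) ≈ 98.386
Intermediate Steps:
b = sqrt(9681) ≈ 98.392
n(d) = 1/(2*d)
b + n(-83) = sqrt(9681) + (1/2)/(-83) = sqrt(9681) + (1/2)*(-1/83) = sqrt(9681) - 1/166 = -1/166 + sqrt(9681)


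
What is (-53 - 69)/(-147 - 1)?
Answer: 61/74 ≈ 0.82432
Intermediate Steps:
(-53 - 69)/(-147 - 1) = -122/(-148) = -1/148*(-122) = 61/74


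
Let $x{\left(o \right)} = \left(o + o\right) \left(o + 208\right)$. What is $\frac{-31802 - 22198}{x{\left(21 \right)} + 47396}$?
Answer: $- \frac{27000}{28507} \approx -0.94714$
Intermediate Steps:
$x{\left(o \right)} = 2 o \left(208 + o\right)$
$\frac{-31802 - 22198}{x{\left(21 \right)} + 47396} = \frac{-31802 - 22198}{2 \cdot 21 \left(208 + 21\right) + 47396} = - \frac{54000}{2 \cdot 21 \cdot 229 + 47396} = - \frac{54000}{9618 + 47396} = - \frac{54000}{57014} = \left(-54000\right) \frac{1}{57014} = - \frac{27000}{28507}$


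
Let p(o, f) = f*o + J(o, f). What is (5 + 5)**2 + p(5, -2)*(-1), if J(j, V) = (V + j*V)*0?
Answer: 110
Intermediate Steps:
J(j, V) = 0 (J(j, V) = (V + V*j)*0 = 0)
p(o, f) = f*o (p(o, f) = f*o + 0 = f*o)
(5 + 5)**2 + p(5, -2)*(-1) = (5 + 5)**2 - 2*5*(-1) = 10**2 - 10*(-1) = 100 + 10 = 110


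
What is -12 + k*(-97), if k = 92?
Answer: -8936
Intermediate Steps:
-12 + k*(-97) = -12 + 92*(-97) = -12 - 8924 = -8936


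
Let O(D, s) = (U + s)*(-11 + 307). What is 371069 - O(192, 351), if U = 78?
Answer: 244085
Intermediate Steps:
O(D, s) = 23088 + 296*s (O(D, s) = (78 + s)*(-11 + 307) = (78 + s)*296 = 23088 + 296*s)
371069 - O(192, 351) = 371069 - (23088 + 296*351) = 371069 - (23088 + 103896) = 371069 - 1*126984 = 371069 - 126984 = 244085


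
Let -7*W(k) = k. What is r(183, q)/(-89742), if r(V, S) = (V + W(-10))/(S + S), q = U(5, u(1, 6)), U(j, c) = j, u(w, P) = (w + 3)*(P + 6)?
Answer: -1291/6281940 ≈ -0.00020551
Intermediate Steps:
W(k) = -k/7
u(w, P) = (3 + w)*(6 + P)
q = 5
r(V, S) = (10/7 + V)/(2*S) (r(V, S) = (V - ⅐*(-10))/(S + S) = (V + 10/7)/((2*S)) = (10/7 + V)*(1/(2*S)) = (10/7 + V)/(2*S))
r(183, q)/(-89742) = ((1/14)*(10 + 7*183)/5)/(-89742) = ((1/14)*(⅕)*(10 + 1281))*(-1/89742) = ((1/14)*(⅕)*1291)*(-1/89742) = (1291/70)*(-1/89742) = -1291/6281940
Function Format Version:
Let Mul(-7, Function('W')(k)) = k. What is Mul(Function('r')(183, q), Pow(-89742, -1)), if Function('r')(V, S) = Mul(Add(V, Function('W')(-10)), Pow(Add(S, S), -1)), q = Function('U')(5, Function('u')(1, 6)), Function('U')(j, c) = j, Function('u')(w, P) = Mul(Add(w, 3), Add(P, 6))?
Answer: Rational(-1291, 6281940) ≈ -0.00020551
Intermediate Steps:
Function('W')(k) = Mul(Rational(-1, 7), k)
Function('u')(w, P) = Mul(Add(3, w), Add(6, P))
q = 5
Function('r')(V, S) = Mul(Rational(1, 2), Pow(S, -1), Add(Rational(10, 7), V)) (Function('r')(V, S) = Mul(Add(V, Mul(Rational(-1, 7), -10)), Pow(Add(S, S), -1)) = Mul(Add(V, Rational(10, 7)), Pow(Mul(2, S), -1)) = Mul(Add(Rational(10, 7), V), Mul(Rational(1, 2), Pow(S, -1))) = Mul(Rational(1, 2), Pow(S, -1), Add(Rational(10, 7), V)))
Mul(Function('r')(183, q), Pow(-89742, -1)) = Mul(Mul(Rational(1, 14), Pow(5, -1), Add(10, Mul(7, 183))), Pow(-89742, -1)) = Mul(Mul(Rational(1, 14), Rational(1, 5), Add(10, 1281)), Rational(-1, 89742)) = Mul(Mul(Rational(1, 14), Rational(1, 5), 1291), Rational(-1, 89742)) = Mul(Rational(1291, 70), Rational(-1, 89742)) = Rational(-1291, 6281940)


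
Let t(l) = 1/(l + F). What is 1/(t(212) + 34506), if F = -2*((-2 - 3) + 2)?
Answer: 218/7522309 ≈ 2.8980e-5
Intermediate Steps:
F = 6 (F = -2*(-5 + 2) = -2*(-3) = 6)
t(l) = 1/(6 + l) (t(l) = 1/(l + 6) = 1/(6 + l))
1/(t(212) + 34506) = 1/(1/(6 + 212) + 34506) = 1/(1/218 + 34506) = 1/(7522309/218) = 218/7522309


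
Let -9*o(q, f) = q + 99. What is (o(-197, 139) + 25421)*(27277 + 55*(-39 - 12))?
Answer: 5601322664/9 ≈ 6.2237e+8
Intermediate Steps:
o(q, f) = -11 - q/9 (o(q, f) = -(q + 99)/9 = -(99 + q)/9 = -11 - q/9)
(o(-197, 139) + 25421)*(27277 + 55*(-39 - 12)) = ((-11 - ⅑*(-197)) + 25421)*(27277 + 55*(-39 - 12)) = ((-11 + 197/9) + 25421)*(27277 + 55*(-51)) = (98/9 + 25421)*(27277 - 2805) = (228887/9)*24472 = 5601322664/9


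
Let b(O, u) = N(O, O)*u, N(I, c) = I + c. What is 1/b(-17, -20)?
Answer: 1/680 ≈ 0.0014706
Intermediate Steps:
b(O, u) = 2*O*u (b(O, u) = (O + O)*u = (2*O)*u = 2*O*u)
1/b(-17, -20) = 1/(2*(-17)*(-20)) = 1/680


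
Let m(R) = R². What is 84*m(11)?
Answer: 10164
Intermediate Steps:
84*m(11) = 84*11² = 84*121 = 10164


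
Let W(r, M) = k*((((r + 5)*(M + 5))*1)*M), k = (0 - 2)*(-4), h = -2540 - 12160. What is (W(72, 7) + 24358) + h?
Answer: 61402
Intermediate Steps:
h = -14700
k = 8 (k = -2*(-4) = 8)
W(r, M) = 8*M*(5 + M)*(5 + r) (W(r, M) = 8*((((r + 5)*(M + 5))*1)*M) = 8*((((5 + r)*(5 + M))*1)*M) = 8*((((5 + M)*(5 + r))*1)*M) = 8*(((5 + M)*(5 + r))*M) = 8*(M*(5 + M)*(5 + r)) = 8*M*(5 + M)*(5 + r))
(W(72, 7) + 24358) + h = (8*7*(25 + 5*7 + 5*72 + 7*72) + 24358) - 14700 = (8*7*(25 + 35 + 360 + 504) + 24358) - 14700 = (8*7*924 + 24358) - 14700 = (51744 + 24358) - 14700 = 76102 - 14700 = 61402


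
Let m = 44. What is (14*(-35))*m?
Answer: -21560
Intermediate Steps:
(14*(-35))*m = (14*(-35))*44 = -490*44 = -21560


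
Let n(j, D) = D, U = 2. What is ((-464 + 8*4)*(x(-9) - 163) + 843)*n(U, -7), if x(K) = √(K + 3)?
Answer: -498813 + 3024*I*√6 ≈ -4.9881e+5 + 7407.3*I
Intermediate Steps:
x(K) = √(3 + K)
((-464 + 8*4)*(x(-9) - 163) + 843)*n(U, -7) = ((-464 + 8*4)*(√(3 - 9) - 163) + 843)*(-7) = ((-464 + 32)*(√(-6) - 163) + 843)*(-7) = (-432*(I*√6 - 163) + 843)*(-7) = (-432*(-163 + I*√6) + 843)*(-7) = ((70416 - 432*I*√6) + 843)*(-7) = (71259 - 432*I*√6)*(-7) = -498813 + 3024*I*√6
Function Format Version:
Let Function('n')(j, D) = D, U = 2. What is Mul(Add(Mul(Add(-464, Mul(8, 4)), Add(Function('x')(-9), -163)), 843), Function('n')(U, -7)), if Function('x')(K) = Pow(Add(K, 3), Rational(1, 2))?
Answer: Add(-498813, Mul(3024, I, Pow(6, Rational(1, 2)))) ≈ Add(-4.9881e+5, Mul(7407.3, I))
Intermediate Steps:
Function('x')(K) = Pow(Add(3, K), Rational(1, 2))
Mul(Add(Mul(Add(-464, Mul(8, 4)), Add(Function('x')(-9), -163)), 843), Function('n')(U, -7)) = Mul(Add(Mul(Add(-464, Mul(8, 4)), Add(Pow(Add(3, -9), Rational(1, 2)), -163)), 843), -7) = Mul(Add(Mul(Add(-464, 32), Add(Pow(-6, Rational(1, 2)), -163)), 843), -7) = Mul(Add(Mul(-432, Add(Mul(I, Pow(6, Rational(1, 2))), -163)), 843), -7) = Mul(Add(Mul(-432, Add(-163, Mul(I, Pow(6, Rational(1, 2))))), 843), -7) = Mul(Add(Add(70416, Mul(-432, I, Pow(6, Rational(1, 2)))), 843), -7) = Mul(Add(71259, Mul(-432, I, Pow(6, Rational(1, 2)))), -7) = Add(-498813, Mul(3024, I, Pow(6, Rational(1, 2))))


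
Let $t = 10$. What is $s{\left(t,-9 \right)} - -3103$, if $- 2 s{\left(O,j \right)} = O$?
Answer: $3098$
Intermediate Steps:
$s{\left(O,j \right)} = - \frac{O}{2}$
$s{\left(t,-9 \right)} - -3103 = \left(- \frac{1}{2}\right) 10 - -3103 = -5 + 3103 = 3098$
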